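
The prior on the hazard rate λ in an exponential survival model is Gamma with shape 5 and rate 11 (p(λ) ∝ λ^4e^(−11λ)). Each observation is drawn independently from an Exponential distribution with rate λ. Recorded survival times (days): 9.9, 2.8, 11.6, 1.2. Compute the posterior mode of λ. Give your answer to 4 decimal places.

The Exponential(rate=λ) likelihood is ∝ λ^n e^(−λΣtᵢ). Here n = 4 and Σtᵢ = 9.9 + 2.8 + 11.6 + 1.2 = 25.5.
Posterior ∝ λ^4e^(−11λ) · λ^4e^(−25.5λ) = λ^8e^(−36.5λ), i.e. Gamma(9, 36.5).
Mode = (a−1)/b = 8/36.5 ≈ 0.2192.

λ̂_MAP = 0.2192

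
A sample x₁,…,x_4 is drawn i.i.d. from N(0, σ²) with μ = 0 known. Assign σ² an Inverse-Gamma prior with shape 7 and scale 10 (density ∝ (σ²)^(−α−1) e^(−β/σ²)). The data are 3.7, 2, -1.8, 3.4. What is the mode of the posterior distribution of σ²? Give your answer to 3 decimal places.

σ̂²_MAP = 2.625

Sum of squared deviations about the known mean: SS = (3.7−0)² + (2−0)² + (-1.8−0)² + (3.4−0)² = 32.49.
The Normal likelihood contributes (σ²)^(−n/2) exp(−SS/(2σ²)), so the posterior is Inverse-Gamma(α + n/2, β + SS/2) = Inverse-Gamma(9, 26.245).
The mode of Inverse-Gamma(a, b) is b/(a+1) = 26.245/10 ≈ 2.625.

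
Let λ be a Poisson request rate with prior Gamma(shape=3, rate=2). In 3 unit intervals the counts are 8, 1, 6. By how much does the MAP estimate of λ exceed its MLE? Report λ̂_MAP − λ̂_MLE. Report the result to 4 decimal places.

Σxᵢ = 15. Posterior is Gamma(18, 5); MAP = (18−1)/5 = 17/5 ≈ 3.40000.
MLE = x̄ = 15/3 ≈ 5.00000.
Difference = 17/5 − 15/3 = -8/5 ≈ -1.6000.

MAP − MLE = -1.6000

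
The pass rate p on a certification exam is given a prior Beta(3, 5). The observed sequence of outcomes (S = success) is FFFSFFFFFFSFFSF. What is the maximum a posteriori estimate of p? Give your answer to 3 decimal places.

Prior: Beta(3, 5).
Data: 3 successes in 15 trials (from the sequence). The binomial likelihood contributes p^3(1−p)^12, so the posterior is Beta(3+3, 5+12) = Beta(6, 17).
For Beta(a, b) with a, b > 1 the mode is (a−1)/(a+b−2) = 5/21 ≈ 0.238.

p̂_MAP = 0.238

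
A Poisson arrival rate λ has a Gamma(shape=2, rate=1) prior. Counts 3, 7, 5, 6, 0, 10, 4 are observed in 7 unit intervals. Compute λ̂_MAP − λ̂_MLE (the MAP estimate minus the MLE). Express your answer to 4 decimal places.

Σxᵢ = 35. Posterior is Gamma(37, 8); MAP = (37−1)/8 = 36/8 ≈ 4.50000.
MLE = x̄ = 35/7 ≈ 5.00000.
Difference = 36/8 − 35/7 = -1/2 ≈ -0.5000.

MAP − MLE = -0.5000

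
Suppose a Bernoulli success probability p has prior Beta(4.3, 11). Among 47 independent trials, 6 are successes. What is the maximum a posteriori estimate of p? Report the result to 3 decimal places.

Prior: Beta(4.3, 11).
Data: 6 successes in 47 trials. The binomial likelihood contributes p^6(1−p)^41, so the posterior is Beta(4.3+6, 11+41) = Beta(10.3, 52).
For Beta(a, b) with a, b > 1 the mode is (a−1)/(a+b−2) = 9.3/60.3 ≈ 0.154.

p̂_MAP = 0.154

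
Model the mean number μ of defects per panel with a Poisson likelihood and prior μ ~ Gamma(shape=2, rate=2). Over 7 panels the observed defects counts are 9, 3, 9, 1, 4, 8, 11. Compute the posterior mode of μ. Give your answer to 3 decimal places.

μ̂_MAP = 5.111

Σxᵢ = 9+3+9+1+4+8+11 = 45, with n = 7.
Posterior ∝ μe^(−2μ) · μ^45e^(−7μ) = μ^46e^(−9μ), i.e. Gamma(shape=47, rate=9).
The mode of a Gamma(a, b) with a ≥ 1 (shape–rate) is (a−1)/b = 46/9 ≈ 5.111.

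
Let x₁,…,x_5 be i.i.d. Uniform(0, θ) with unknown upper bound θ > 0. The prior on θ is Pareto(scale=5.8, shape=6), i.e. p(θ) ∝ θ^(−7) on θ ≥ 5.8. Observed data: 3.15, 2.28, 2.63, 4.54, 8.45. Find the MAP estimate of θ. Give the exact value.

θ̂_MAP = 8.45

The Uniform(0, θ) likelihood is θ^(−n) for θ ≥ max(xᵢ), zero otherwise. Here max(xᵢ) = 8.45.
Posterior ∝ θ^(−7) · θ^(−5) = θ^(−12) on θ ≥ max(5.8, 8.45) = 8.45.
This density is strictly decreasing in θ, so the posterior mode lies at the lower boundary of the support.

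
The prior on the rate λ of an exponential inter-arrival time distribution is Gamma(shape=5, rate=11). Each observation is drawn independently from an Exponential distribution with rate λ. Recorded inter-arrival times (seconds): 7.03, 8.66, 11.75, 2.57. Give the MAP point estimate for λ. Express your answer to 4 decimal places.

λ̂_MAP = 0.1951

The Exponential(rate=λ) likelihood is ∝ λ^n e^(−λΣtᵢ). Here n = 4 and Σtᵢ = 7.03 + 8.66 + 11.75 + 2.57 = 30.01.
Posterior ∝ λ^4e^(−11λ) · λ^4e^(−30.01λ) = λ^8e^(−41.01λ), i.e. Gamma(9, 41.01).
Mode = (a−1)/b = 8/41.01 ≈ 0.1951.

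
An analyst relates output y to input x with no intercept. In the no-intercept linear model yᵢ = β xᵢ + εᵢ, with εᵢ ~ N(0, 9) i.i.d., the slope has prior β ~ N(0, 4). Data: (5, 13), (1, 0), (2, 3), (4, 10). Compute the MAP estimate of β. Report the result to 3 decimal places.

log p(β | y) = −Σ(yᵢ − βxᵢ)²/(2·9) − β²/(2·4) + const.
Setting the derivative to zero: Σxᵢ(yᵢ − βxᵢ)/9 − β/4 = 0, so β = Σxᵢyᵢ / (Σxᵢ² + σ²/τ²).
Σxᵢyᵢ = 5·13 + 1·0 + 2·3 + 4·10 = 111; Σxᵢ² = 46; σ²/τ² = 2.25.
β̂_MAP = 111 / (46 + 2.25) = 111/48.25 ≈ 2.301.

β̂_MAP = 2.301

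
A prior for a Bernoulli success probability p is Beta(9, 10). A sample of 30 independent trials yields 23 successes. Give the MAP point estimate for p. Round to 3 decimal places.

p̂_MAP = 0.660

Prior: Beta(9, 10).
Data: 23 successes in 30 trials. The binomial likelihood contributes p^23(1−p)^7, so the posterior is Beta(9+23, 10+7) = Beta(32, 17).
For Beta(a, b) with a, b > 1 the mode is (a−1)/(a+b−2) = 31/47 ≈ 0.660.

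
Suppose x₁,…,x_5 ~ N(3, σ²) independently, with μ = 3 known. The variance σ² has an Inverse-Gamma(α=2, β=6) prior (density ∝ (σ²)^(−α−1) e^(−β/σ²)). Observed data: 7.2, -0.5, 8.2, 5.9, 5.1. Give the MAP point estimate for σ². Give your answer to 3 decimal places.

Sum of squared deviations about the known mean: SS = (7.2−3)² + (-0.5−3)² + (8.2−3)² + (5.9−3)² + (5.1−3)² = 69.75.
The Normal likelihood contributes (σ²)^(−n/2) exp(−SS/(2σ²)), so the posterior is Inverse-Gamma(α + n/2, β + SS/2) = Inverse-Gamma(4.5, 40.875).
The mode of Inverse-Gamma(a, b) is b/(a+1) = 40.875/5.5 ≈ 7.432.

σ̂²_MAP = 7.432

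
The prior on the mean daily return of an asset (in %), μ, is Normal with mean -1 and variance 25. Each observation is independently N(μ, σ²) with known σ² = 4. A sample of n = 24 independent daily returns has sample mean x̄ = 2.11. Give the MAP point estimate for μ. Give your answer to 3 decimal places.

n = 24, x̄ = 2.11.
For a Normal prior and Normal likelihood with known variance, the posterior is Normal; its mode equals its mean, the precision-weighted average.
Prior precision 1/σ₀² = 1/25 = 0.04; data precision n/σ² = 24/4 = 6.
μ̂ = (0.04·(-1) + 6·2.11) / (0.04 + 6) = 12.62/6.04 = 631/302 ≈ 2.089.

μ̂_MAP = 2.089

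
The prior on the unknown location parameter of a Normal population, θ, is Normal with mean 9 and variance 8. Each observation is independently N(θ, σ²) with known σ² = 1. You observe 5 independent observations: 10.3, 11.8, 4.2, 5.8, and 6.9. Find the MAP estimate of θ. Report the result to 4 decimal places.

θ̂_MAP = 7.8293

n = 5; x̄ = (10.3 + 11.8 + 4.2 + 5.8 + 6.9)/5 = 39/5 = 7.8.
For a Normal prior and Normal likelihood with known variance, the posterior is Normal; its mode equals its mean, the precision-weighted average.
Prior precision 1/σ₀² = 1/8 = 0.125; data precision n/σ² = 5/1 = 5.
θ̂ = (0.125·9 + 5·7.8) / (0.125 + 5) = 40.125/5.125 = 321/41 ≈ 7.8293.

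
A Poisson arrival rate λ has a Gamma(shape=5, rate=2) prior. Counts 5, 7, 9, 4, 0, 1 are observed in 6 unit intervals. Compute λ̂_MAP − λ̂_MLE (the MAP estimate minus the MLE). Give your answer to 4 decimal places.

MAP − MLE = -0.5833

Σxᵢ = 26. Posterior is Gamma(31, 8); MAP = (31−1)/8 = 30/8 ≈ 3.75000.
MLE = x̄ = 26/6 ≈ 4.33333.
Difference = 30/8 − 26/6 = -7/12 ≈ -0.5833.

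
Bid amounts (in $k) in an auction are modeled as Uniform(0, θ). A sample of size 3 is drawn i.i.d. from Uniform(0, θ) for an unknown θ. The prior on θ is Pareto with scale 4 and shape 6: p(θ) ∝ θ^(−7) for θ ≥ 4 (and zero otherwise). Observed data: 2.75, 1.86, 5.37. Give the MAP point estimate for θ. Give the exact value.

The Uniform(0, θ) likelihood is θ^(−n) for θ ≥ max(xᵢ), zero otherwise. Here max(xᵢ) = 5.37.
Posterior ∝ θ^(−7) · θ^(−3) = θ^(−10) on θ ≥ max(4, 5.37) = 5.37.
This density is strictly decreasing in θ, so the posterior mode lies at the lower boundary of the support.

θ̂_MAP = 5.37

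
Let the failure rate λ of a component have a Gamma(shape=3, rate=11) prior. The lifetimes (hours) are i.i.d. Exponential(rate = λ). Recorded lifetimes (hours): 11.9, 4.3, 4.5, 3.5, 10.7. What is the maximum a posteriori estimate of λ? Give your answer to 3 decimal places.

The Exponential(rate=λ) likelihood is ∝ λ^n e^(−λΣtᵢ). Here n = 5 and Σtᵢ = 11.9 + 4.3 + 4.5 + 3.5 + 10.7 = 34.9.
Posterior ∝ λ^2e^(−11λ) · λ^5e^(−34.9λ) = λ^7e^(−45.9λ), i.e. Gamma(8, 45.9).
Mode = (a−1)/b = 7/45.9 ≈ 0.153.

λ̂_MAP = 0.153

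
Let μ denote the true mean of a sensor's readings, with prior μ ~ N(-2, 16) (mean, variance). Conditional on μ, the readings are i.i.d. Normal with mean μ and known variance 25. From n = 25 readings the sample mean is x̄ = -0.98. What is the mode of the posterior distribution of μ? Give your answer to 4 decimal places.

n = 25, x̄ = -0.98.
For a Normal prior and Normal likelihood with known variance, the posterior is Normal; its mode equals its mean, the precision-weighted average.
Prior precision 1/σ₀² = 1/16 = 0.0625; data precision n/σ² = 25/25 = 1.
μ̂ = (0.0625·(-2) + 1·(-0.98)) / (0.0625 + 1) = (-1.105)/1.0625 = -1.0400.

μ̂_MAP = -1.0400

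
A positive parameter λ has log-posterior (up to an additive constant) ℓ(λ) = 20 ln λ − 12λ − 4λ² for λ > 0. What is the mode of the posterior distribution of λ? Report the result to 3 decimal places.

λ̂_MAP = 1.000

ℓ'(λ) = 20/λ − 12 − 8λ. Setting this to zero and multiplying by λ: 8λ² + 12λ − 20 = 0.
λ = (−12 + √(12² + 4·8·20)) / (2·8) = (−12 + √784) / 16 = (−12 + 28)/16 = 1.
ℓ''(λ) = −20/λ² − 8 < 0, confirming a maximum.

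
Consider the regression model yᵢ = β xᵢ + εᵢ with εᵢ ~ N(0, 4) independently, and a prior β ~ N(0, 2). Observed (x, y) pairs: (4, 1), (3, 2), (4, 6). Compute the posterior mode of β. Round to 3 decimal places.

log p(β | y) = −Σ(yᵢ − βxᵢ)²/(2·4) − β²/(2·2) + const.
Setting the derivative to zero: Σxᵢ(yᵢ − βxᵢ)/4 − β/2 = 0, so β = Σxᵢyᵢ / (Σxᵢ² + σ²/τ²).
Σxᵢyᵢ = 4·1 + 3·2 + 4·6 = 34; Σxᵢ² = 41; σ²/τ² = 2.
β̂_MAP = 34 / (41 + 2) = 34/43 ≈ 0.791.

β̂_MAP = 0.791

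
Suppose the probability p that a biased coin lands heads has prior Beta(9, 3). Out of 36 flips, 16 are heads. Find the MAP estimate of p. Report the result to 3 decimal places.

p̂_MAP = 0.522

Prior: Beta(9, 3).
Data: 16 successes in 36 trials. The binomial likelihood contributes p^16(1−p)^20, so the posterior is Beta(9+16, 3+20) = Beta(25, 23).
For Beta(a, b) with a, b > 1 the mode is (a−1)/(a+b−2) = 24/46 ≈ 0.522.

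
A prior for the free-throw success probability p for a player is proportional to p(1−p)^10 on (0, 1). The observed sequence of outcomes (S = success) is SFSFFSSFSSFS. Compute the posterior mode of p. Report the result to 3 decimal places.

p̂_MAP = 0.348

The prior density ∝ p(1−p)^10 is the kernel of Beta(2, 11).
Data: 7 successes in 12 trials (from the sequence). The binomial likelihood contributes p^7(1−p)^5, so the posterior is Beta(2+7, 11+5) = Beta(9, 16).
For Beta(a, b) with a, b > 1 the mode is (a−1)/(a+b−2) = 8/23 ≈ 0.348.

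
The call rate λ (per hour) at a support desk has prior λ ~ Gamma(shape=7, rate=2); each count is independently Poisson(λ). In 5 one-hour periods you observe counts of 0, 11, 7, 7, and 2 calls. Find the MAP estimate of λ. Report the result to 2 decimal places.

λ̂_MAP = 4.71

Σxᵢ = 0+11+7+7+2 = 27, with n = 5.
Posterior ∝ λ^6e^(−2λ) · λ^27e^(−5λ) = λ^33e^(−7λ), i.e. Gamma(shape=34, rate=7).
The mode of a Gamma(a, b) with a ≥ 1 (shape–rate) is (a−1)/b = 33/7 ≈ 4.71.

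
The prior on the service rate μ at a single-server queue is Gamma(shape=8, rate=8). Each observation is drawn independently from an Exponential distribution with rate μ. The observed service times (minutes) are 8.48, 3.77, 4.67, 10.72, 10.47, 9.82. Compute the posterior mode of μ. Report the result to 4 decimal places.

μ̂_MAP = 0.2324

The Exponential(rate=μ) likelihood is ∝ μ^n e^(−μΣtᵢ). Here n = 6 and Σtᵢ = 8.48 + 3.77 + 4.67 + 10.72 + 10.47 + 9.82 = 47.93.
Posterior ∝ μ^7e^(−8μ) · μ^6e^(−47.93μ) = μ^13e^(−55.93μ), i.e. Gamma(14, 55.93).
Mode = (a−1)/b = 13/55.93 ≈ 0.2324.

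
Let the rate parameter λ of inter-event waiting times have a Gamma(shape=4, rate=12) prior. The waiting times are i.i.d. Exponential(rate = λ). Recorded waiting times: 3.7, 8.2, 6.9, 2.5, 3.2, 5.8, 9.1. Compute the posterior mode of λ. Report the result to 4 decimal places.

λ̂_MAP = 0.1946

The Exponential(rate=λ) likelihood is ∝ λ^n e^(−λΣtᵢ). Here n = 7 and Σtᵢ = 3.7 + 8.2 + 6.9 + 2.5 + 3.2 + 5.8 + 9.1 = 39.4.
Posterior ∝ λ^3e^(−12λ) · λ^7e^(−39.4λ) = λ^10e^(−51.4λ), i.e. Gamma(11, 51.4).
Mode = (a−1)/b = 10/51.4 ≈ 0.1946.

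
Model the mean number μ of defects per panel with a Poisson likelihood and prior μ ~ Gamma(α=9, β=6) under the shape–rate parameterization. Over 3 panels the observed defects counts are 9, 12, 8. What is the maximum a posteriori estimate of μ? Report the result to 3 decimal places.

Σxᵢ = 9+12+8 = 29, with n = 3.
Posterior ∝ μ^8e^(−6μ) · μ^29e^(−3μ) = μ^37e^(−9μ), i.e. Gamma(shape=38, rate=9).
The mode of a Gamma(a, b) with a ≥ 1 (shape–rate) is (a−1)/b = 37/9 ≈ 4.111.

μ̂_MAP = 4.111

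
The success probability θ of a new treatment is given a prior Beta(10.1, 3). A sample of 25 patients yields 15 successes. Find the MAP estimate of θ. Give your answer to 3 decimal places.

Prior: Beta(10.1, 3).
Data: 15 successes in 25 trials. The binomial likelihood contributes θ^15(1−θ)^10, so the posterior is Beta(10.1+15, 3+10) = Beta(25.1, 13).
For Beta(a, b) with a, b > 1 the mode is (a−1)/(a+b−2) = 24.1/36.1 ≈ 0.668.

θ̂_MAP = 0.668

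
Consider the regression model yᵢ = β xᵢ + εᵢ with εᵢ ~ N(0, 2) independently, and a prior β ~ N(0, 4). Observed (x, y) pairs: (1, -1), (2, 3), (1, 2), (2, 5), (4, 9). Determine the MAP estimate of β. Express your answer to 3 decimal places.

log p(β | y) = −Σ(yᵢ − βxᵢ)²/(2·2) − β²/(2·4) + const.
Setting the derivative to zero: Σxᵢ(yᵢ − βxᵢ)/2 − β/4 = 0, so β = Σxᵢyᵢ / (Σxᵢ² + σ²/τ²).
Σxᵢyᵢ = 1·(-1) + 2·3 + 1·2 + 2·5 + 4·9 = 53; Σxᵢ² = 26; σ²/τ² = 0.5.
β̂_MAP = 53 / (26 + 0.5) = 53/26.5 ≈ 2.000.

β̂_MAP = 2.000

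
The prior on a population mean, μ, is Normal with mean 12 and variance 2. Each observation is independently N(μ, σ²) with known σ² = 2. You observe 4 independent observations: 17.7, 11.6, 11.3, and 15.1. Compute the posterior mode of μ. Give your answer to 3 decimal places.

n = 4; x̄ = (17.7 + 11.6 + 11.3 + 15.1)/4 = 55.7/4 = 13.925.
For a Normal prior and Normal likelihood with known variance, the posterior is Normal; its mode equals its mean, the precision-weighted average.
Prior precision 1/σ₀² = 1/2 = 0.5; data precision n/σ² = 4/2 = 2.
μ̂ = (0.5·12 + 2·13.925) / (0.5 + 2) = 33.85/2.5 = 13.540.

μ̂_MAP = 13.540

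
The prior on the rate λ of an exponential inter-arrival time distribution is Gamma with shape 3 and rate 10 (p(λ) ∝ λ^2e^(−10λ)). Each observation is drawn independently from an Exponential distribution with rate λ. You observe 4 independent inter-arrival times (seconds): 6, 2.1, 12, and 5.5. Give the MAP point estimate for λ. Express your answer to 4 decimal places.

The Exponential(rate=λ) likelihood is ∝ λ^n e^(−λΣtᵢ). Here n = 4 and Σtᵢ = 6 + 2.1 + 12 + 5.5 = 25.6.
Posterior ∝ λ^2e^(−10λ) · λ^4e^(−25.6λ) = λ^6e^(−35.6λ), i.e. Gamma(7, 35.6).
Mode = (a−1)/b = 6/35.6 ≈ 0.1685.

λ̂_MAP = 0.1685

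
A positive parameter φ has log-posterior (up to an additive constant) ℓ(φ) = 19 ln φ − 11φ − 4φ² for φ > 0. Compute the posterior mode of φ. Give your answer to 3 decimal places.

φ̂_MAP = 1.000

ℓ'(φ) = 19/φ − 11 − 8φ. Setting this to zero and multiplying by φ: 8φ² + 11φ − 19 = 0.
φ = (−11 + √(11² + 4·8·19)) / (2·8) = (−11 + √729) / 16 = (−11 + 27)/16 = 1.
ℓ''(φ) = −19/φ² − 8 < 0, confirming a maximum.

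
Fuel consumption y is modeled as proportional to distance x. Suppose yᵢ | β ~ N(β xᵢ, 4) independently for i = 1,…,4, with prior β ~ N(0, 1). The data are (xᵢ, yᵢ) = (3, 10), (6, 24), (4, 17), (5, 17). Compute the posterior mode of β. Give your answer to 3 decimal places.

β̂_MAP = 3.633

log p(β | y) = −Σ(yᵢ − βxᵢ)²/(2·4) − β²/(2·1) + const.
Setting the derivative to zero: Σxᵢ(yᵢ − βxᵢ)/4 − β/1 = 0, so β = Σxᵢyᵢ / (Σxᵢ² + σ²/τ²).
Σxᵢyᵢ = 3·10 + 6·24 + 4·17 + 5·17 = 327; Σxᵢ² = 86; σ²/τ² = 4.
β̂_MAP = 327 / (86 + 4) = 327/90 ≈ 3.633.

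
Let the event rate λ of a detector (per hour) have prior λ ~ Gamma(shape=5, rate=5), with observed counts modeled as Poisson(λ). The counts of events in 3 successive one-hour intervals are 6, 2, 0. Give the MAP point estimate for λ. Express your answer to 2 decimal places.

λ̂_MAP = 1.50

Σxᵢ = 6+2+0 = 8, with n = 3.
Posterior ∝ λ^4e^(−5λ) · λ^8e^(−3λ) = λ^12e^(−8λ), i.e. Gamma(shape=13, rate=8).
The mode of a Gamma(a, b) with a ≥ 1 (shape–rate) is (a−1)/b = 12/8 ≈ 1.50.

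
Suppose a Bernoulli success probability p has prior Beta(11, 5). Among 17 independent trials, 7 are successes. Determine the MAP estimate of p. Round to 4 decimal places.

Prior: Beta(11, 5).
Data: 7 successes in 17 trials. The binomial likelihood contributes p^7(1−p)^10, so the posterior is Beta(11+7, 5+10) = Beta(18, 15).
For Beta(a, b) with a, b > 1 the mode is (a−1)/(a+b−2) = 17/31 ≈ 0.5484.

p̂_MAP = 0.5484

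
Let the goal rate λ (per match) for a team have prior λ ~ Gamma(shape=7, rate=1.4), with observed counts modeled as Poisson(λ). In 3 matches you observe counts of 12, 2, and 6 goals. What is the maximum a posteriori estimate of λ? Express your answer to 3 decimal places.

λ̂_MAP = 5.909

Σxᵢ = 12+2+6 = 20, with n = 3.
Posterior ∝ λ^6e^(−1.4λ) · λ^20e^(−3λ) = λ^26e^(−4.4λ), i.e. Gamma(shape=27, rate=4.4).
The mode of a Gamma(a, b) with a ≥ 1 (shape–rate) is (a−1)/b = 26/4.4 ≈ 5.909.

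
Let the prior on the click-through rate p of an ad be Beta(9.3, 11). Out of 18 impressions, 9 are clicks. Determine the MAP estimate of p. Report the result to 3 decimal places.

Prior: Beta(9.3, 11).
Data: 9 successes in 18 trials. The binomial likelihood contributes p^9(1−p)^9, so the posterior is Beta(9.3+9, 11+9) = Beta(18.3, 20).
For Beta(a, b) with a, b > 1 the mode is (a−1)/(a+b−2) = 17.3/36.3 ≈ 0.477.

p̂_MAP = 0.477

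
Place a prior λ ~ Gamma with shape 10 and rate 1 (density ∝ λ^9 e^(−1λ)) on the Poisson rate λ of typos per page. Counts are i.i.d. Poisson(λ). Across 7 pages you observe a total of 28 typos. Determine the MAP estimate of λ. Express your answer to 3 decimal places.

λ̂_MAP = 4.625

Σxᵢ = 28, n = 7.
Posterior ∝ λ^9e^(−1λ) · λ^28e^(−7λ) = λ^37e^(−8λ), i.e. Gamma(shape=38, rate=8).
The mode of a Gamma(a, b) with a ≥ 1 (shape–rate) is (a−1)/b = 37/8 ≈ 4.625.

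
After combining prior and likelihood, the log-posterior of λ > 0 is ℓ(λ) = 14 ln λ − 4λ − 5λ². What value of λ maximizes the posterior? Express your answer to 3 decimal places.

ℓ'(λ) = 14/λ − 4 − 10λ. Setting this to zero and multiplying by λ: 10λ² + 4λ − 14 = 0.
λ = (−4 + √(4² + 4·10·14)) / (2·10) = (−4 + √576) / 20 = (−4 + 24)/20 = 1.
ℓ''(λ) = −14/λ² − 10 < 0, confirming a maximum.

λ̂_MAP = 1.000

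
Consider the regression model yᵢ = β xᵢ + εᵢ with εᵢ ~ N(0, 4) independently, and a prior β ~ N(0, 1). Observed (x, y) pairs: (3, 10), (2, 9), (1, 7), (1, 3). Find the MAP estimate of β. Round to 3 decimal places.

β̂_MAP = 3.053

log p(β | y) = −Σ(yᵢ − βxᵢ)²/(2·4) − β²/(2·1) + const.
Setting the derivative to zero: Σxᵢ(yᵢ − βxᵢ)/4 − β/1 = 0, so β = Σxᵢyᵢ / (Σxᵢ² + σ²/τ²).
Σxᵢyᵢ = 3·10 + 2·9 + 1·7 + 1·3 = 58; Σxᵢ² = 15; σ²/τ² = 4.
β̂_MAP = 58 / (15 + 4) = 58/19 ≈ 3.053.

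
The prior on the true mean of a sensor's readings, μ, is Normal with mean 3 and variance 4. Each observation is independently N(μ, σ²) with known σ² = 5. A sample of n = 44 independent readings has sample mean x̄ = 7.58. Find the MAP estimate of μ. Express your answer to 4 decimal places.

n = 44, x̄ = 7.58.
For a Normal prior and Normal likelihood with known variance, the posterior is Normal; its mode equals its mean, the precision-weighted average.
Prior precision 1/σ₀² = 1/4 = 0.25; data precision n/σ² = 44/5 = 8.8.
μ̂ = (0.25·3 + 8.8·7.58) / (0.25 + 8.8) = 67.454/9.05 = 33727/4525 ≈ 7.4535.

μ̂_MAP = 7.4535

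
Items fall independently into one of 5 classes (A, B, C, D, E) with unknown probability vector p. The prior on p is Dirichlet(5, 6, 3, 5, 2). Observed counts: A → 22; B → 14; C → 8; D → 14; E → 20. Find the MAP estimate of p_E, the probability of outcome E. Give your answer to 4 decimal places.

The posterior is Dirichlet(αᵢ + nᵢ) = Dirichlet(27, 20, 11, 19, 22).
For a Dirichlet(a₁,…,a_K) with all aᵢ > 1, the mode has j-th component (aⱼ − 1)/(Σaᵢ − K).
Here Σaᵢ = 99 and K = 5, so p_E = (22 − 1)/(99 − 5) = 21/94 ≈ 0.2234.

MAP estimate of p_E = 0.2234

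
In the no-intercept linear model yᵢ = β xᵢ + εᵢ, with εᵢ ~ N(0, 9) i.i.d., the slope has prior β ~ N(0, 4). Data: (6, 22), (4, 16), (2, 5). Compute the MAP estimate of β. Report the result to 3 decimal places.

β̂_MAP = 3.536

log p(β | y) = −Σ(yᵢ − βxᵢ)²/(2·9) − β²/(2·4) + const.
Setting the derivative to zero: Σxᵢ(yᵢ − βxᵢ)/9 − β/4 = 0, so β = Σxᵢyᵢ / (Σxᵢ² + σ²/τ²).
Σxᵢyᵢ = 6·22 + 4·16 + 2·5 = 206; Σxᵢ² = 56; σ²/τ² = 2.25.
β̂_MAP = 206 / (56 + 2.25) = 206/58.25 ≈ 3.536.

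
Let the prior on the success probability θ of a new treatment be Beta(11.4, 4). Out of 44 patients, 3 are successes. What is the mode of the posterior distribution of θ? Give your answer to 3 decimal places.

Prior: Beta(11.4, 4).
Data: 3 successes in 44 trials. The binomial likelihood contributes θ^3(1−θ)^41, so the posterior is Beta(11.4+3, 4+41) = Beta(14.4, 45).
For Beta(a, b) with a, b > 1 the mode is (a−1)/(a+b−2) = 13.4/57.4 ≈ 0.233.

θ̂_MAP = 0.233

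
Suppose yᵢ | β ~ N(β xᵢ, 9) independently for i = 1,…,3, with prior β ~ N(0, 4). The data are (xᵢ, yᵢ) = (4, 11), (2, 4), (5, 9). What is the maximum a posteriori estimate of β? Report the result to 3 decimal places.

β̂_MAP = 2.053

log p(β | y) = −Σ(yᵢ − βxᵢ)²/(2·9) − β²/(2·4) + const.
Setting the derivative to zero: Σxᵢ(yᵢ − βxᵢ)/9 − β/4 = 0, so β = Σxᵢyᵢ / (Σxᵢ² + σ²/τ²).
Σxᵢyᵢ = 4·11 + 2·4 + 5·9 = 97; Σxᵢ² = 45; σ²/τ² = 2.25.
β̂_MAP = 97 / (45 + 2.25) = 97/47.25 ≈ 2.053.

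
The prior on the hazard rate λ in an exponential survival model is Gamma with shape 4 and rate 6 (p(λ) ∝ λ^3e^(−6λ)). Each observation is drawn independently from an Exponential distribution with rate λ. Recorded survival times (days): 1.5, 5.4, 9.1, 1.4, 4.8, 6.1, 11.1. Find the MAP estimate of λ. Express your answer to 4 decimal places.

λ̂_MAP = 0.2203

The Exponential(rate=λ) likelihood is ∝ λ^n e^(−λΣtᵢ). Here n = 7 and Σtᵢ = 1.5 + 5.4 + 9.1 + 1.4 + 4.8 + 6.1 + 11.1 = 39.4.
Posterior ∝ λ^3e^(−6λ) · λ^7e^(−39.4λ) = λ^10e^(−45.4λ), i.e. Gamma(11, 45.4).
Mode = (a−1)/b = 10/45.4 ≈ 0.2203.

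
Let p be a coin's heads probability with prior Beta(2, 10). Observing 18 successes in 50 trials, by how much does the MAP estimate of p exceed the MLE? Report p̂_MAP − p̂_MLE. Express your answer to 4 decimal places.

MAP − MLE = -0.0433

Posterior is Beta(20, 42); MAP = (20−1)/(62−2) = 19/60 ≈ 0.31667.
MLE ignores the prior: p̂_MLE = k/n = 18/50 ≈ 0.36000.
Difference = 19/60 − 18/50 = -13/300 ≈ -0.0433.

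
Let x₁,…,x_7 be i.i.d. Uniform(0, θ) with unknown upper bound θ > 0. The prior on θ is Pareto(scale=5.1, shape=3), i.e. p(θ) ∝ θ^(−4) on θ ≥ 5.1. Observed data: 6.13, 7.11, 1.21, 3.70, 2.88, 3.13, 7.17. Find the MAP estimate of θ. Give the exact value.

θ̂_MAP = 7.17

The Uniform(0, θ) likelihood is θ^(−n) for θ ≥ max(xᵢ), zero otherwise. Here max(xᵢ) = 7.17.
Posterior ∝ θ^(−4) · θ^(−7) = θ^(−11) on θ ≥ max(5.1, 7.17) = 7.17.
This density is strictly decreasing in θ, so the posterior mode lies at the lower boundary of the support.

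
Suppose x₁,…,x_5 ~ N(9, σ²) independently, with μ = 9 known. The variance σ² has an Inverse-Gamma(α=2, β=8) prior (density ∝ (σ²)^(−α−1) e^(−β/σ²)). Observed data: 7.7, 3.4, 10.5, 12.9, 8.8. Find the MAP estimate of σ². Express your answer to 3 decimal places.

σ̂²_MAP = 6.050

Sum of squared deviations about the known mean: SS = (7.7−9)² + (3.4−9)² + (10.5−9)² + (12.9−9)² + (8.8−9)² = 50.55.
The Normal likelihood contributes (σ²)^(−n/2) exp(−SS/(2σ²)), so the posterior is Inverse-Gamma(α + n/2, β + SS/2) = Inverse-Gamma(4.5, 33.275).
The mode of Inverse-Gamma(a, b) is b/(a+1) = 33.275/5.5 ≈ 6.050.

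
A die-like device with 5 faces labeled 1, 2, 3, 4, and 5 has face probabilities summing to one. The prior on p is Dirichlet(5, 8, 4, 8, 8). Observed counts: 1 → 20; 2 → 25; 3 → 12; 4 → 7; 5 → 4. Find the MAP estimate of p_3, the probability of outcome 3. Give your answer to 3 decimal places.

The posterior is Dirichlet(αᵢ + nᵢ) = Dirichlet(25, 33, 16, 15, 12).
For a Dirichlet(a₁,…,a_K) with all aᵢ > 1, the mode has j-th component (aⱼ − 1)/(Σaᵢ − K).
Here Σaᵢ = 101 and K = 5, so p_3 = (16 − 1)/(101 − 5) = 15/96 ≈ 0.156.

MAP estimate: 0.156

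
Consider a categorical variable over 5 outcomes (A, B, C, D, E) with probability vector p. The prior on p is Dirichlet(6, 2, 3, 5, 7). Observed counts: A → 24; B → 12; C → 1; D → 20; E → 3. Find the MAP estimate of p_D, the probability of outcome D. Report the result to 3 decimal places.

MAP estimate of p_D = 0.308

The posterior is Dirichlet(αᵢ + nᵢ) = Dirichlet(30, 14, 4, 25, 10).
For a Dirichlet(a₁,…,a_K) with all aᵢ > 1, the mode has j-th component (aⱼ − 1)/(Σaᵢ − K).
Here Σaᵢ = 83 and K = 5, so p_D = (25 − 1)/(83 − 5) = 24/78 ≈ 0.308.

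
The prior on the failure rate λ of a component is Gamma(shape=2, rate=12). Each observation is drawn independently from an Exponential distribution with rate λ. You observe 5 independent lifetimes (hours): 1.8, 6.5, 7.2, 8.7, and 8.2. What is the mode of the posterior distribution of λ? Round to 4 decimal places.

The Exponential(rate=λ) likelihood is ∝ λ^n e^(−λΣtᵢ). Here n = 5 and Σtᵢ = 1.8 + 6.5 + 7.2 + 8.7 + 8.2 = 32.4.
Posterior ∝ λe^(−12λ) · λ^5e^(−32.4λ) = λ^6e^(−44.4λ), i.e. Gamma(7, 44.4).
Mode = (a−1)/b = 6/44.4 ≈ 0.1351.

λ̂_MAP = 0.1351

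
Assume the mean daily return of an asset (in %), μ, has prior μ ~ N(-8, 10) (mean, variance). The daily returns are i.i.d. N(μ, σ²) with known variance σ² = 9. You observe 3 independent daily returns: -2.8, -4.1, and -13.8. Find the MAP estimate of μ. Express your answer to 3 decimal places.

μ̂_MAP = -7.154

n = 3; x̄ = ((-2.8) + (-4.1) + (-13.8))/3 = -20.7/3 = -6.9.
For a Normal prior and Normal likelihood with known variance, the posterior is Normal; its mode equals its mean, the precision-weighted average.
Prior precision 1/σ₀² = 1/10 = 0.1; data precision n/σ² = 3/9 = 1/3.
μ̂ = (0.1·(-8) + (1/3)·(-6.9)) / (0.1 + 1/3) = (-3.1)/(13/30) = -93/13 ≈ -7.154.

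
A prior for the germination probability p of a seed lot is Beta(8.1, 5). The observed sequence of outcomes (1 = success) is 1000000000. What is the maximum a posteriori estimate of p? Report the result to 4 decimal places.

Prior: Beta(8.1, 5).
Data: 1 success in 10 trials (from the sequence). The binomial likelihood contributes p(1−p)^9, so the posterior is Beta(8.1+1, 5+9) = Beta(9.1, 14).
For Beta(a, b) with a, b > 1 the mode is (a−1)/(a+b−2) = 8.1/21.1 ≈ 0.3839.

p̂_MAP = 0.3839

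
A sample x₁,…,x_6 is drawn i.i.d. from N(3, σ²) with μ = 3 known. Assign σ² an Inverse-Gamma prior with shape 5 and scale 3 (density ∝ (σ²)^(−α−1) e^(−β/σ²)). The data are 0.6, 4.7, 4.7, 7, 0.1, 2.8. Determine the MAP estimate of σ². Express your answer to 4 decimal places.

σ̂²_MAP = 2.3328

Sum of squared deviations about the known mean: SS = (0.6−3)² + (4.7−3)² + (4.7−3)² + (7−3)² + (0.1−3)² + (2.8−3)² = 35.99.
The Normal likelihood contributes (σ²)^(−n/2) exp(−SS/(2σ²)), so the posterior is Inverse-Gamma(α + n/2, β + SS/2) = Inverse-Gamma(8, 20.995).
The mode of Inverse-Gamma(a, b) is b/(a+1) = 20.995/9 ≈ 2.3328.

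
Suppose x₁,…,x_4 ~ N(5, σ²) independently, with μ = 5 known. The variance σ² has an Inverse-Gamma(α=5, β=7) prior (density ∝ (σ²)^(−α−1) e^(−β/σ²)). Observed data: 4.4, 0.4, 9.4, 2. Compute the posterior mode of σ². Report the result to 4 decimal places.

σ̂²_MAP = 3.9925

Sum of squared deviations about the known mean: SS = (4.4−5)² + (0.4−5)² + (9.4−5)² + (2−5)² = 49.88.
The Normal likelihood contributes (σ²)^(−n/2) exp(−SS/(2σ²)), so the posterior is Inverse-Gamma(α + n/2, β + SS/2) = Inverse-Gamma(7, 31.94).
The mode of Inverse-Gamma(a, b) is b/(a+1) = 31.94/8 ≈ 3.9925.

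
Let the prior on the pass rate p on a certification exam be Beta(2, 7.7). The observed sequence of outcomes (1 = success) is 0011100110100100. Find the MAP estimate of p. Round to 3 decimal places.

p̂_MAP = 0.338

Prior: Beta(2, 7.7).
Data: 7 successes in 16 trials (from the sequence). The binomial likelihood contributes p^7(1−p)^9, so the posterior is Beta(2+7, 7.7+9) = Beta(9, 16.7).
For Beta(a, b) with a, b > 1 the mode is (a−1)/(a+b−2) = 8/23.7 ≈ 0.338.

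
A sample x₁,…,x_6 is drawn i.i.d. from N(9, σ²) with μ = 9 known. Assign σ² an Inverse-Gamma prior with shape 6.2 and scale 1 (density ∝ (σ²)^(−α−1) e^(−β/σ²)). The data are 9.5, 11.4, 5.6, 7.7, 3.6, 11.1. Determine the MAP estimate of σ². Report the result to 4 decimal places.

σ̂²_MAP = 2.6877

Sum of squared deviations about the known mean: SS = (9.5−9)² + (11.4−9)² + (5.6−9)² + (7.7−9)² + (3.6−9)² + (11.1−9)² = 52.83.
The Normal likelihood contributes (σ²)^(−n/2) exp(−SS/(2σ²)), so the posterior is Inverse-Gamma(α + n/2, β + SS/2) = Inverse-Gamma(9.2, 27.415).
The mode of Inverse-Gamma(a, b) is b/(a+1) = 27.415/10.2 ≈ 2.6877.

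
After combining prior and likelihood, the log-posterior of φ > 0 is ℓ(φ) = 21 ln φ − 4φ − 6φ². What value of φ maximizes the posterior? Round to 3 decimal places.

φ̂_MAP = 1.167

ℓ'(φ) = 21/φ − 4 − 12φ. Setting this to zero and multiplying by φ: 12φ² + 4φ − 21 = 0.
φ = (−4 + √(4² + 4·12·21)) / (2·12) = (−4 + √1024) / 24 = (−4 + 32)/24 = 7/6.
ℓ''(φ) = −21/φ² − 12 < 0, confirming a maximum.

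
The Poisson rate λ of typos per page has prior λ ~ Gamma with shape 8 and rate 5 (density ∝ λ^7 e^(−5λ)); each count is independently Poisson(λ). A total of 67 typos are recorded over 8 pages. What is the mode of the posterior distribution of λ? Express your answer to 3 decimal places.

λ̂_MAP = 5.692

Σxᵢ = 67, n = 8.
Posterior ∝ λ^7e^(−5λ) · λ^67e^(−8λ) = λ^74e^(−13λ), i.e. Gamma(shape=75, rate=13).
The mode of a Gamma(a, b) with a ≥ 1 (shape–rate) is (a−1)/b = 74/13 ≈ 5.692.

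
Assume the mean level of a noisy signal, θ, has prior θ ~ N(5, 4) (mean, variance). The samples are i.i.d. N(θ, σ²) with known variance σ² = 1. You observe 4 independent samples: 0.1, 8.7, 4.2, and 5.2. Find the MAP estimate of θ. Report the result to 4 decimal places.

n = 4; x̄ = (0.1 + 8.7 + 4.2 + 5.2)/4 = 18.2/4 = 4.55.
For a Normal prior and Normal likelihood with known variance, the posterior is Normal; its mode equals its mean, the precision-weighted average.
Prior precision 1/σ₀² = 1/4 = 0.25; data precision n/σ² = 4/1 = 4.
θ̂ = (0.25·5 + 4·4.55) / (0.25 + 4) = 19.45/4.25 = 389/85 ≈ 4.5765.

θ̂_MAP = 4.5765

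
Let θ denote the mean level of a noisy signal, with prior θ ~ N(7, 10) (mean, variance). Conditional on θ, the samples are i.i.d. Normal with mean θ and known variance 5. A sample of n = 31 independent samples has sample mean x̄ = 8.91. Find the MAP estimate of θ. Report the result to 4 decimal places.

θ̂_MAP = 8.8797

n = 31, x̄ = 8.91.
For a Normal prior and Normal likelihood with known variance, the posterior is Normal; its mode equals its mean, the precision-weighted average.
Prior precision 1/σ₀² = 1/10 = 0.1; data precision n/σ² = 31/5 = 6.2.
θ̂ = (0.1·7 + 6.2·8.91) / (0.1 + 6.2) = 55.942/6.3 = 27971/3150 ≈ 8.8797.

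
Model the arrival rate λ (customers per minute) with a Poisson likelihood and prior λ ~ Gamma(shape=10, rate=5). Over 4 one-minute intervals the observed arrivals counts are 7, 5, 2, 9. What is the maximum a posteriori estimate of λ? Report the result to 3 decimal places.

Σxᵢ = 7+5+2+9 = 23, with n = 4.
Posterior ∝ λ^9e^(−5λ) · λ^23e^(−4λ) = λ^32e^(−9λ), i.e. Gamma(shape=33, rate=9).
The mode of a Gamma(a, b) with a ≥ 1 (shape–rate) is (a−1)/b = 32/9 ≈ 3.556.

λ̂_MAP = 3.556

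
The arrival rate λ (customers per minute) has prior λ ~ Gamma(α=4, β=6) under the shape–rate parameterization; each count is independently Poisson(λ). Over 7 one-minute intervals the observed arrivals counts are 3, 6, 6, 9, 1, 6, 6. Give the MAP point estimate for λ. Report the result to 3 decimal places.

λ̂_MAP = 3.077

Σxᵢ = 3+6+6+9+1+6+6 = 37, with n = 7.
Posterior ∝ λ^3e^(−6λ) · λ^37e^(−7λ) = λ^40e^(−13λ), i.e. Gamma(shape=41, rate=13).
The mode of a Gamma(a, b) with a ≥ 1 (shape–rate) is (a−1)/b = 40/13 ≈ 3.077.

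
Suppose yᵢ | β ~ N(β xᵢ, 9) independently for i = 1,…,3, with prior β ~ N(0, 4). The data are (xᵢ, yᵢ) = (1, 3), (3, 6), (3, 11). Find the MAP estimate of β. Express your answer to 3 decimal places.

log p(β | y) = −Σ(yᵢ − βxᵢ)²/(2·9) − β²/(2·4) + const.
Setting the derivative to zero: Σxᵢ(yᵢ − βxᵢ)/9 − β/4 = 0, so β = Σxᵢyᵢ / (Σxᵢ² + σ²/τ²).
Σxᵢyᵢ = 1·3 + 3·6 + 3·11 = 54; Σxᵢ² = 19; σ²/τ² = 2.25.
β̂_MAP = 54 / (19 + 2.25) = 54/21.25 ≈ 2.541.

β̂_MAP = 2.541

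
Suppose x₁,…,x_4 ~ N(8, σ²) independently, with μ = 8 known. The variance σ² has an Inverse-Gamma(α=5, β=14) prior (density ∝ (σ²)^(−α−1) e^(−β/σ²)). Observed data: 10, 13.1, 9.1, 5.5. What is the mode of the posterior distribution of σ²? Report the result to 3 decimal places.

σ̂²_MAP = 4.092

Sum of squared deviations about the known mean: SS = (10−8)² + (13.1−8)² + (9.1−8)² + (5.5−8)² = 37.47.
The Normal likelihood contributes (σ²)^(−n/2) exp(−SS/(2σ²)), so the posterior is Inverse-Gamma(α + n/2, β + SS/2) = Inverse-Gamma(7, 32.735).
The mode of Inverse-Gamma(a, b) is b/(a+1) = 32.735/8 ≈ 4.092.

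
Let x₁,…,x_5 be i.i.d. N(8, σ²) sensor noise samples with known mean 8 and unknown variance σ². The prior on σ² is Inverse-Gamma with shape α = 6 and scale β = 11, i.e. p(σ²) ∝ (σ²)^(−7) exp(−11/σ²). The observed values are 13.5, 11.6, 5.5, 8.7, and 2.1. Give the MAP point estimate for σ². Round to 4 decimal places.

Sum of squared deviations about the known mean: SS = (13.5−8)² + (11.6−8)² + (5.5−8)² + (8.7−8)² + (2.1−8)² = 84.76.
The Normal likelihood contributes (σ²)^(−n/2) exp(−SS/(2σ²)), so the posterior is Inverse-Gamma(α + n/2, β + SS/2) = Inverse-Gamma(8.5, 53.38).
The mode of Inverse-Gamma(a, b) is b/(a+1) = 53.38/9.5 ≈ 5.6189.

σ̂²_MAP = 5.6189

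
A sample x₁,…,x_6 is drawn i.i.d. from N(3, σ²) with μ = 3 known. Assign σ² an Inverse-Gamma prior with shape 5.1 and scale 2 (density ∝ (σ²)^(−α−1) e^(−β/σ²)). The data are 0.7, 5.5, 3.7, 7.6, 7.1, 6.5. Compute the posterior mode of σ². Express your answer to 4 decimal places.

Sum of squared deviations about the known mean: SS = (0.7−3)² + (5.5−3)² + (3.7−3)² + (7.6−3)² + (7.1−3)² + (6.5−3)² = 62.25.
The Normal likelihood contributes (σ²)^(−n/2) exp(−SS/(2σ²)), so the posterior is Inverse-Gamma(α + n/2, β + SS/2) = Inverse-Gamma(8.1, 33.125).
The mode of Inverse-Gamma(a, b) is b/(a+1) = 33.125/9.1 ≈ 3.6401.

σ̂²_MAP = 3.6401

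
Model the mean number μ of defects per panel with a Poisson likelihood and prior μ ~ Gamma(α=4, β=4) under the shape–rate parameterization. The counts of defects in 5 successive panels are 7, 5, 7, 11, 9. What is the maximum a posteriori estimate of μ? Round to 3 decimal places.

μ̂_MAP = 4.667

Σxᵢ = 7+5+7+11+9 = 39, with n = 5.
Posterior ∝ μ^3e^(−4μ) · μ^39e^(−5μ) = μ^42e^(−9μ), i.e. Gamma(shape=43, rate=9).
The mode of a Gamma(a, b) with a ≥ 1 (shape–rate) is (a−1)/b = 42/9 ≈ 4.667.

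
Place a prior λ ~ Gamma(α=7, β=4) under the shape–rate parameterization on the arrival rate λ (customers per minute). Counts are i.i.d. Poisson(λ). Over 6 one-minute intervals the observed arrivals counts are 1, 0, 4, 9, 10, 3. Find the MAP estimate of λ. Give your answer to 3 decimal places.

Σxᵢ = 1+0+4+9+10+3 = 27, with n = 6.
Posterior ∝ λ^6e^(−4λ) · λ^27e^(−6λ) = λ^33e^(−10λ), i.e. Gamma(shape=34, rate=10).
The mode of a Gamma(a, b) with a ≥ 1 (shape–rate) is (a−1)/b = 33/10 ≈ 3.300.

λ̂_MAP = 3.300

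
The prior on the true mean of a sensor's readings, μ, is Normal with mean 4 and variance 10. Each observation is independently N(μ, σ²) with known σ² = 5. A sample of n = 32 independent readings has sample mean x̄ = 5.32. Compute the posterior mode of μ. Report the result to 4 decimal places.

n = 32, x̄ = 5.32.
For a Normal prior and Normal likelihood with known variance, the posterior is Normal; its mode equals its mean, the precision-weighted average.
Prior precision 1/σ₀² = 1/10 = 0.1; data precision n/σ² = 32/5 = 6.4.
μ̂ = (0.1·4 + 6.4·5.32) / (0.1 + 6.4) = 34.448/6.5 = 8612/1625 ≈ 5.2997.

μ̂_MAP = 5.2997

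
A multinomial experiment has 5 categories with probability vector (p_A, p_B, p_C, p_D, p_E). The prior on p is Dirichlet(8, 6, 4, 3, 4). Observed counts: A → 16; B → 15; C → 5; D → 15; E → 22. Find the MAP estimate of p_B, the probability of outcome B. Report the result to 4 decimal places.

MAP estimate of p_B = 0.2151

The posterior is Dirichlet(αᵢ + nᵢ) = Dirichlet(24, 21, 9, 18, 26).
For a Dirichlet(a₁,…,a_K) with all aᵢ > 1, the mode has j-th component (aⱼ − 1)/(Σaᵢ − K).
Here Σaᵢ = 98 and K = 5, so p_B = (21 − 1)/(98 − 5) = 20/93 ≈ 0.2151.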